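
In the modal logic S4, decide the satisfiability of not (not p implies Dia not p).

Unsatisfiable (every branch closes)

1. not (not p implies Dia not p), w0
2. not p, w0
3. not Dia not p, w0
4. p, w0
Accessibility: w0Rw0
Branch closes: p and not p both at w0.
Every branch closes; the branch above is one of them.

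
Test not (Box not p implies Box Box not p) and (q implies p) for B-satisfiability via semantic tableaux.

1. not (Box not p implies Box Box not p) and (q implies p), 0
2. not (Box not p implies Box Box not p), 0
3. q implies p, 0
4. Box not p, 0
5. not Box Box not p, 0
6. not p, 0
7. not q, 0
8. not Box not p, 1
9. not p, 1
10. p, 2
Accessibility: 0R0, 0R1, 1R0, 1R1, 1R2, 2R1, 2R2

Satisfiable (open branch found)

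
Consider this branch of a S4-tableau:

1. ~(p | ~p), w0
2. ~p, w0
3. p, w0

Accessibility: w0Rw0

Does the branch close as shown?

Both p and ~p appear at w0.

Yes, closed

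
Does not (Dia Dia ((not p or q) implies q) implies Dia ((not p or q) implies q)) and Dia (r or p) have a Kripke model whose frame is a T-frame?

Yes, satisfiable

1. not (Dia Dia ((not p or q) implies q) implies Dia ((not p or q) implies q)) and Dia (r or p), 0
2. not (Dia Dia ((not p or q) implies q) implies Dia ((not p or q) implies q)), 0
3. Dia (r or p), 0
4. Dia Dia ((not p or q) implies q), 0
5. not Dia ((not p or q) implies q), 0
6. not ((not p or q) implies q), 0
7. not p or q, 0
8. not q, 0
9. not p, 0
10. r or p, 1
11. not ((not p or q) implies q), 1
12. not p or q, 1
13. not q, 1
14. r, 1
15. not p, 1
16. Dia ((not p or q) implies q), 2
17. not ((not p or q) implies q), 2
18. not p or q, 2
19. not q, 2
20. not p, 2
21. (not p or q) implies q, 3
22. q, 3
Accessibility: 0R0, 0R1, 0R2, 1R1, 2R2, 2R3, 3R3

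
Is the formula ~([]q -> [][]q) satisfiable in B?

Satisfiable

1. ~([]q -> [][]q), u
2. []q, u
3. ~[][]q, u
4. q, u
5. ~[]q, v
6. q, v
7. ~q, w
Accessibility: uRu, uRv, vRu, vRv, vRw, wRv, wRw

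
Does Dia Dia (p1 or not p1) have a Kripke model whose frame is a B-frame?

1. Dia Dia (p1 or not p1), 0
2. Dia (p1 or not p1), 1   [Dia-rule on 1: fresh world 1, 0R1]
3. p1 or not p1, 2   [Dia-rule on 2: fresh world 2, 1R2]
4. not p1, 2   [or-rule on 3 (branches; this branch)]
Accessibility: 0R0, 0R1, 1R0, 1R1, 1R2, 2R1, 2R2

Satisfiable (open branch found)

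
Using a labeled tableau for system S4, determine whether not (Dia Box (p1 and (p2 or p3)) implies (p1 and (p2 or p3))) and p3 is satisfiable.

1. not (Dia Box (p1 and (p2 or p3)) implies (p1 and (p2 or p3))) and p3, u
2. not (Dia Box (p1 and (p2 or p3)) implies (p1 and (p2 or p3))), u
3. p3, u
4. Dia Box (p1 and (p2 or p3)), u
5. not (p1 and (p2 or p3)), u
6. not p1, u
7. Box (p1 and (p2 or p3)), v
8. p1 and (p2 or p3), v
9. p1, v
10. p2 or p3, v
11. p3, v
Accessibility: uRu, uRv, vRv

Satisfiable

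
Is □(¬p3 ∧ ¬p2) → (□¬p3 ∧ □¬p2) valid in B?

Valid in B

Tableau for the negation ¬(□(¬p3 ∧ ¬p2) → (□¬p3 ∧ □¬p2)):
1. ¬(□(¬p3 ∧ ¬p2) → (□¬p3 ∧ □¬p2)), w0
2. □(¬p3 ∧ ¬p2), w0   [¬→-rule on 1]
3. ¬(□¬p3 ∧ □¬p2), w0   [¬→-rule on 1]
4. ¬p3 ∧ ¬p2, w0   [□-rule on 2 via w0Rw0]
5. ¬p3, w0   [∧-rule on 4]
6. ¬p2, w0   [∧-rule on 4]
7. ¬□¬p2, w0   [¬∧-rule on 3 (branches; this branch)]
8. p2, w1   [¬□-rule on 7: fresh world w1, w0Rw1]
9. ¬p3 ∧ ¬p2, w1   [□-rule on 2 via w0Rw1]
10. ¬p3, w1   [∧-rule on 9]
11. ¬p2, w1   [∧-rule on 9]
Accessibility: w0Rw0, w0Rw1, w1Rw0, w1Rw1
Branch closes: p2 and ¬p2 both at w1.
Every branch of the negation's tableau closes; the branch above is one of them.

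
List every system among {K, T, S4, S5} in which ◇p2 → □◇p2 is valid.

S4-tableau for the negation ¬(◇p2 → □◇p2):
1. ¬(◇p2 → □◇p2), 0
2. ◇p2, 0   [¬→-rule on 1]
3. ¬□◇p2, 0   [¬→-rule on 1]
4. p2, 1   [◇-rule on 2: fresh world 1, 0R1]
5. ¬◇p2, 2   [¬□-rule on 3: fresh world 2, 0R2]
6. ¬p2, 2   [¬◇-rule on 5 via 2R2]
Accessibility: 0R0, 0R1, 0R2, 1R1, 2R2
Complete open branch: countermodel on an S4-frame, so not valid in S4, nor in K, T (the same frame is also a K-frame and a T-frame).
S5-tableau for the negation ¬(◇p2 → □◇p2):
1. ¬(◇p2 → □◇p2), 0
2. ◇p2, 0   [¬→-rule on 1]
3. ¬□◇p2, 0   [¬→-rule on 1]
4. p2, 1   [◇-rule on 2: fresh world 1, 0R1]
5. ¬◇p2, 2   [¬□-rule on 3: fresh world 2, 0R2]
6. ¬p2, 0   [¬◇-rule on 5 via 2R0]
7. ¬p2, 1   [¬◇-rule on 5 via 2R1]
Accessibility: 0R0, 0R1, 0R2, 1R0, 1R1, 1R2, 2R0, 2R1, 2R2
Branch closes: p2 and ¬p2 both at 1.
Every branch closes (one shown): valid in S5.

S5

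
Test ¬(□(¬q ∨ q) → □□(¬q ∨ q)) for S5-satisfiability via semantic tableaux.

1. ¬(□(¬q ∨ q) → □□(¬q ∨ q)), 0
2. □(¬q ∨ q), 0   [¬→-rule on 1]
3. ¬□□(¬q ∨ q), 0   [¬→-rule on 1]
4. ¬q ∨ q, 0   [□-rule on 2 via 0R0]
5. q, 0   [∨-rule on 4 (branches; this branch)]
6. ¬□(¬q ∨ q), 1   [¬□-rule on 3: fresh world 1, 0R1]
7. ¬q ∨ q, 1   [□-rule on 2 via 0R1]
8. q, 1   [∨-rule on 7 (branches; this branch)]
9. ¬(¬q ∨ q), 2   [¬□-rule on 6: fresh world 2, 1R2]
10. q, 2   [¬∨-rule on 9]
11. ¬q, 2   [¬∨-rule on 9]
Accessibility: 0R0, 0R1, 0R2, 1R0, 1R1, 1R2, 2R0, 2R1, 2R2
Branch closes: q and ¬q both at 2.
All branches of the tableau close; one closing branch shown above.

Unsatisfiable (every branch closes)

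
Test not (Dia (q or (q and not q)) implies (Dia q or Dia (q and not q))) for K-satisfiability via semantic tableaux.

No, unsatisfiable

1. not (Dia (q or (q and not q)) implies (Dia q or Dia (q and not q))), u
2. Dia (q or (q and not q)), u   [neg-implies-rule on 1]
3. not (Dia q or Dia (q and not q)), u   [neg-implies-rule on 1]
4. not Dia q, u   [neg-or-rule on 3]
5. not Dia (q and not q), u   [neg-or-rule on 3]
6. q or (q and not q), v   [Dia-rule on 2: fresh world v, uRv]
7. not q, v   [neg-Dia-rule on 4 via uRv]
8. not (q and not q), v   [neg-Dia-rule on 5 via uRv]
9. q and not q, v   [or-rule on 6 (branches; this branch)]
10. q, v   [and-rule on 9]
Accessibility: uRv
Branch closes: q and not q both at v.
All branches of the tableau close; one closing branch shown above.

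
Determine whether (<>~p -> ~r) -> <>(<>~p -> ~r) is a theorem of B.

Tableau for the negation ~((<>~p -> ~r) -> <>(<>~p -> ~r)):
1. ~((<>~p -> ~r) -> <>(<>~p -> ~r)), w0
2. <>~p -> ~r, w0   [~->-rule on 1]
3. ~<>(<>~p -> ~r), w0   [~->-rule on 1]
4. ~(<>~p -> ~r), w0   [~<>-rule on 3 via w0Rw0]
5. <>~p, w0   [~->-rule on 4]
6. r, w0   [~->-rule on 4]
7. ~<>~p, w0   [->-rule on 2 (branches; this branch)]
8. p, w0   [~<>-rule on 7 via w0Rw0]
9. ~p, w1   [<>-rule on 5: fresh world w1, w0Rw1]
10. ~(<>~p -> ~r), w1   [~<>-rule on 3 via w0Rw1]
11. <>~p, w1   [~->-rule on 10]
12. r, w1   [~->-rule on 10]
13. p, w1   [~<>-rule on 7 via w0Rw1]
Accessibility: w0Rw0, w0Rw1, w1Rw0, w1Rw1
Branch closes: p and ~p both at w1.
Every branch of the negation's tableau closes; the branch above is one of them.

Yes, valid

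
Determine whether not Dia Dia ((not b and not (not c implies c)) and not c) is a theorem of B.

Invalid (countermodel exists)

Tableau for the negation Dia Dia ((not b and not (not c implies c)) and not c):
1. Dia Dia ((not b and not (not c implies c)) and not c), 0
2. Dia ((not b and not (not c implies c)) and not c), 1
3. (not b and not (not c implies c)) and not c, 2
4. not b and not (not c implies c), 2
5. not c, 2
6. not b, 2
7. not (not c implies c), 2
Accessibility: 0R0, 0R1, 1R0, 1R1, 1R2, 2R1, 2R2
The negation has an open branch (countermodel exists).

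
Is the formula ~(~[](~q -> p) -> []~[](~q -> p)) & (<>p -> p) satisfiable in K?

Yes, satisfiable

1. ~(~[](~q -> p) -> []~[](~q -> p)) & (<>p -> p), 0
2. ~(~[](~q -> p) -> []~[](~q -> p)), 0
3. <>p -> p, 0
4. ~[](~q -> p), 0
5. ~[]~[](~q -> p), 0
6. p, 0
7. ~(~q -> p), 1
8. ~q, 1
9. ~p, 1
10. [](~q -> p), 2
Accessibility: 0R1, 0R2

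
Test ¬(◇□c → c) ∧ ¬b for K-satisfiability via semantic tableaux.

1. ¬(◇□c → c) ∧ ¬b, 0
2. ¬(◇□c → c), 0
3. ¬b, 0
4. ◇□c, 0
5. ¬c, 0
6. □c, 1
Accessibility: 0R1

Yes, satisfiable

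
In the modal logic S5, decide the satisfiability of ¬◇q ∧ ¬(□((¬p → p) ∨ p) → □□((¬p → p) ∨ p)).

Unsatisfiable (every branch closes)

1. ¬◇q ∧ ¬(□((¬p → p) ∨ p) → □□((¬p → p) ∨ p)), 0
2. ¬◇q, 0
3. ¬(□((¬p → p) ∨ p) → □□((¬p → p) ∨ p)), 0
4. □((¬p → p) ∨ p), 0
5. ¬□□((¬p → p) ∨ p), 0
6. ¬q, 0
7. (¬p → p) ∨ p, 0
8. ¬p → p, 0
9. p, 0
10. ¬□((¬p → p) ∨ p), 1
11. ¬q, 1
12. (¬p → p) ∨ p, 1
13. ¬p → p, 1
14. p, 1
15. ¬((¬p → p) ∨ p), 2
16. ¬(¬p → p), 2
17. ¬p, 2
18. ¬q, 2
19. (¬p → p) ∨ p, 2
20. ¬p → p, 2
21. p, 2
Accessibility: 0R0, 0R1, 0R2, 1R0, 1R1, 1R2, 2R0, 2R1, 2R2
Branch closes: p and ¬p both at 2.
Every branch closes; the branch above is one of them.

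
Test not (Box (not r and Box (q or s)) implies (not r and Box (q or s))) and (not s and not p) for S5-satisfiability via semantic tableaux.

Unsatisfiable (every branch closes)

1. not (Box (not r and Box (q or s)) implies (not r and Box (q or s))) and (not s and not p), u
2. not (Box (not r and Box (q or s)) implies (not r and Box (q or s))), u
3. not s and not p, u
4. Box (not r and Box (q or s)), u
5. not (not r and Box (q or s)), u
6. not s, u
7. not p, u
8. not r and Box (q or s), u
9. not r, u
10. Box (q or s), u
11. q or s, u
12. not Box (q or s), u
13. q, u
14. not (q or s), v
15. not q, v
16. not s, v
17. not r and Box (q or s), v
18. not r, v
19. Box (q or s), v
20. q or s, v
21. s, v
Accessibility: uRu, uRv, vRu, vRv
Branch closes: s and not s both at v.
(One branch shown.) All branches close.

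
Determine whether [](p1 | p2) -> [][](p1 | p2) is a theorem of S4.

Tableau for the negation ~([](p1 | p2) -> [][](p1 | p2)):
1. ~([](p1 | p2) -> [][](p1 | p2)), w0
2. [](p1 | p2), w0
3. ~[][](p1 | p2), w0
4. p1 | p2, w0
5. p2, w0
6. ~[](p1 | p2), w1
7. p1 | p2, w1
8. p2, w1
9. ~(p1 | p2), w2
10. ~p1, w2
11. ~p2, w2
12. p1 | p2, w2
13. p2, w2
Accessibility: w0Rw0, w0Rw1, w0Rw2, w1Rw1, w1Rw2, w2Rw2
Branch closes: p2 and ~p2 both at w2.
Every branch of the negation's tableau closes; the branch above is one of them.

Valid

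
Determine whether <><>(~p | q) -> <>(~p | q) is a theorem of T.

Tableau for the negation ~(<><>(~p | q) -> <>(~p | q)):
1. ~(<><>(~p | q) -> <>(~p | q)), 0
2. <><>(~p | q), 0
3. ~<>(~p | q), 0
4. ~(~p | q), 0
5. p, 0
6. ~q, 0
7. <>(~p | q), 1
8. ~(~p | q), 1
9. p, 1
10. ~q, 1
11. ~p | q, 2
12. q, 2
Accessibility: 0R0, 0R1, 1R1, 1R2, 2R2
The negation has an open branch (countermodel exists).

No, not valid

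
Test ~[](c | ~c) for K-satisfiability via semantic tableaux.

1. ~[](c | ~c), 0
2. ~(c | ~c), 1   [~[]-rule on 1: fresh world 1, 0R1]
3. ~c, 1   [~|-rule on 2]
4. c, 1   [~|-rule on 2]
Accessibility: 0R1
Branch closes: c and ~c both at 1.
Every branch closes; the branch above is one of them.

Unsatisfiable (every branch closes)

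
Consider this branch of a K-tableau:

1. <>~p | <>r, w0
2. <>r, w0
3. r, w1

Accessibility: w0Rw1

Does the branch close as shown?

There is no literal clash: for every atom and world, at most one sign appears.

Open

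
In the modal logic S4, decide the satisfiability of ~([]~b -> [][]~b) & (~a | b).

1. ~([]~b -> [][]~b) & (~a | b), w0
2. ~([]~b -> [][]~b), w0
3. ~a | b, w0
4. []~b, w0
5. ~[][]~b, w0
6. ~b, w0
7. ~a, w0
8. ~[]~b, w1
9. ~b, w1
10. b, w2
11. ~b, w2
Accessibility: w0Rw0, w0Rw1, w0Rw2, w1Rw1, w1Rw2, w2Rw2
Branch closes: b and ~b both at w2.
(One branch shown.) All branches close.

Unsatisfiable (every branch closes)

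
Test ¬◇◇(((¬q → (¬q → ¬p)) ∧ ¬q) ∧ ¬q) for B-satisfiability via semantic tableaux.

1. ¬◇◇(((¬q → (¬q → ¬p)) ∧ ¬q) ∧ ¬q), u
2. ¬◇(((¬q → (¬q → ¬p)) ∧ ¬q) ∧ ¬q), u
3. ¬(((¬q → (¬q → ¬p)) ∧ ¬q) ∧ ¬q), u
4. q, u
Accessibility: uRu

Satisfiable (open branch found)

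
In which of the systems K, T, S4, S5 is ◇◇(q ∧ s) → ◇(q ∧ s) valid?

S4, S5

T-tableau for the negation ¬(◇◇(q ∧ s) → ◇(q ∧ s)):
1. ¬(◇◇(q ∧ s) → ◇(q ∧ s)), u
2. ◇◇(q ∧ s), u
3. ¬◇(q ∧ s), u
4. ¬(q ∧ s), u
5. ¬s, u
6. ◇(q ∧ s), v
7. ¬(q ∧ s), v
8. ¬s, v
9. q ∧ s, w
10. q, w
11. s, w
Accessibility: uRu, uRv, vRv, vRw, wRw
Complete open branch: countermodel on a T-frame, so not valid in T, nor in K (the same frame is also a K-frame).
S4-tableau for the negation ¬(◇◇(q ∧ s) → ◇(q ∧ s)):
1. ¬(◇◇(q ∧ s) → ◇(q ∧ s)), u
2. ◇◇(q ∧ s), u
3. ¬◇(q ∧ s), u
4. ¬(q ∧ s), u
5. ¬s, u
6. ◇(q ∧ s), v
7. ¬(q ∧ s), v
8. ¬s, v
9. q ∧ s, w
10. q, w
11. s, w
12. ¬(q ∧ s), w
13. ¬s, w
Accessibility: uRu, uRv, uRw, vRv, vRw, wRw
Branch closes: s and ¬s both at w.
Every branch closes (one shown): valid in S4, hence also in S5 (every theorem of S4 is a theorem of S5).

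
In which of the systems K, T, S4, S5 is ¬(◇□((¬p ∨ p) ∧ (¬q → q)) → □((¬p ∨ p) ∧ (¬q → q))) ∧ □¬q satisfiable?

T-tableau for the formula:
1. ¬(◇□((¬p ∨ p) ∧ (¬q → q)) → □((¬p ∨ p) ∧ (¬q → q))) ∧ □¬q, w0
2. ¬(◇□((¬p ∨ p) ∧ (¬q → q)) → □((¬p ∨ p) ∧ (¬q → q))), w0
3. □¬q, w0
4. ◇□((¬p ∨ p) ∧ (¬q → q)), w0
5. ¬□((¬p ∨ p) ∧ (¬q → q)), w0
6. ¬q, w0
7. □((¬p ∨ p) ∧ (¬q → q)), w1
8. ¬q, w1
9. (¬p ∨ p) ∧ (¬q → q), w1
10. ¬p ∨ p, w1
11. ¬q → q, w1
12. p, w1
13. q, w1
Accessibility: w0Rw0, w0Rw1, w1Rw1
Branch closes: q and ¬q both at w1.
Every branch closes (one shown): unsatisfiable in T, hence also in S4, S5 (every S4/S5-frame is a T-frame).
K-tableau for the formula:
1. ¬(◇□((¬p ∨ p) ∧ (¬q → q)) → □((¬p ∨ p) ∧ (¬q → q))) ∧ □¬q, w0
2. ¬(◇□((¬p ∨ p) ∧ (¬q → q)) → □((¬p ∨ p) ∧ (¬q → q))), w0
3. □¬q, w0
4. ◇□((¬p ∨ p) ∧ (¬q → q)), w0
5. ¬□((¬p ∨ p) ∧ (¬q → q)), w0
6. □((¬p ∨ p) ∧ (¬q → q)), w1
7. ¬q, w1
8. ¬((¬p ∨ p) ∧ (¬q → q)), w2
9. ¬q, w2
10. ¬(¬q → q), w2
Accessibility: w0Rw1, w0Rw2
Complete open branch: satisfiable in K.

K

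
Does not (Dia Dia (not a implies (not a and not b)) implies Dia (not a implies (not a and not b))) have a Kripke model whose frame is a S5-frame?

Unsatisfiable

1. not (Dia Dia (not a implies (not a and not b)) implies Dia (not a implies (not a and not b))), u
2. Dia Dia (not a implies (not a and not b)), u
3. not Dia (not a implies (not a and not b)), u
4. not (not a implies (not a and not b)), u
5. not a, u
6. not (not a and not b), u
7. b, u
8. Dia (not a implies (not a and not b)), v
9. not (not a implies (not a and not b)), v
10. not a, v
11. not (not a and not b), v
12. b, v
13. not a implies (not a and not b), w
14. not (not a implies (not a and not b)), w
15. not a, w
16. not (not a and not b), w
17. not a and not b, w
18. not b, w
19. b, w
Accessibility: uRu, uRv, uRw, vRu, vRv, vRw, wRu, wRv, wRw
Branch closes: b and not b both at w.
(One branch shown.) All branches close.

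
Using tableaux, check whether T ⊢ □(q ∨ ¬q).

Tableau for the negation ¬□(q ∨ ¬q):
1. ¬□(q ∨ ¬q), 0
2. ¬(q ∨ ¬q), 1
3. ¬q, 1
4. q, 1
Accessibility: 0R0, 0R1, 1R1
Branch closes: q and ¬q both at 1.
Every branch of the negation's tableau closes; the branch above is one of them.

Yes, valid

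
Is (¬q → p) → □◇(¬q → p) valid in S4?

Tableau for the negation ¬((¬q → p) → □◇(¬q → p)):
1. ¬((¬q → p) → □◇(¬q → p)), w0
2. ¬q → p, w0   [¬→-rule on 1]
3. ¬□◇(¬q → p), w0   [¬→-rule on 1]
4. p, w0   [→-rule on 2 (branches; this branch)]
5. ¬◇(¬q → p), w1   [¬□-rule on 3: fresh world w1, w0Rw1]
6. ¬(¬q → p), w1   [¬◇-rule on 5 via w1Rw1]
7. ¬q, w1   [¬→-rule on 6]
8. ¬p, w1   [¬→-rule on 6]
Accessibility: w0Rw0, w0Rw1, w1Rw1
The negation has an open branch (countermodel exists).

No, not valid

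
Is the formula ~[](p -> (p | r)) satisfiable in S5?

No, unsatisfiable

1. ~[](p -> (p | r)), u
2. ~(p -> (p | r)), v
3. p, v
4. ~(p | r), v
5. ~p, v
6. ~r, v
Accessibility: uRu, uRv, vRu, vRv
Branch closes: p and ~p both at v.
Every branch closes; the branch above is one of them.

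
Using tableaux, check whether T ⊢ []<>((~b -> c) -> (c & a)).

Not valid

Tableau for the negation ~[]<>((~b -> c) -> (c & a)):
1. ~[]<>((~b -> c) -> (c & a)), 0
2. ~<>((~b -> c) -> (c & a)), 1
3. ~((~b -> c) -> (c & a)), 1
4. ~b -> c, 1
5. ~(c & a), 1
6. c, 1
7. ~a, 1
Accessibility: 0R0, 0R1, 1R1
The negation has an open branch (countermodel exists).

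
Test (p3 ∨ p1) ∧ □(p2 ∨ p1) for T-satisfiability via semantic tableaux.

Satisfiable (open branch found)

1. (p3 ∨ p1) ∧ □(p2 ∨ p1), w0
2. p3 ∨ p1, w0
3. □(p2 ∨ p1), w0
4. p2 ∨ p1, w0
5. p1, w0
Accessibility: w0Rw0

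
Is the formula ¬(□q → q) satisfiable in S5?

Unsatisfiable (every branch closes)

1. ¬(□q → q), u
2. □q, u
3. ¬q, u
4. q, u
Accessibility: uRu
Branch closes: q and ¬q both at u.
Every branch closes; the branch above is one of them.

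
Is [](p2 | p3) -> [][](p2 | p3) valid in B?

No, not valid

Tableau for the negation ~([](p2 | p3) -> [][](p2 | p3)):
1. ~([](p2 | p3) -> [][](p2 | p3)), u
2. [](p2 | p3), u
3. ~[][](p2 | p3), u
4. p2 | p3, u
5. p3, u
6. ~[](p2 | p3), v
7. p2 | p3, v
8. p3, v
9. ~(p2 | p3), w
10. ~p2, w
11. ~p3, w
Accessibility: uRu, uRv, vRu, vRv, vRw, wRv, wRw
The negation has an open branch (countermodel exists).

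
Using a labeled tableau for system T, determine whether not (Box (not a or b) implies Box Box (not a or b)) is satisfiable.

Satisfiable (open branch found)

1. not (Box (not a or b) implies Box Box (not a or b)), w0
2. Box (not a or b), w0
3. not Box Box (not a or b), w0
4. not a or b, w0
5. b, w0
6. not Box (not a or b), w1
7. not a or b, w1
8. b, w1
9. not (not a or b), w2
10. a, w2
11. not b, w2
Accessibility: w0Rw0, w0Rw1, w1Rw1, w1Rw2, w2Rw2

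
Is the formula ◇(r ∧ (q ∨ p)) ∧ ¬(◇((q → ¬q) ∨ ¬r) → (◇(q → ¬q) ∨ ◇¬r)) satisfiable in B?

Unsatisfiable

1. ◇(r ∧ (q ∨ p)) ∧ ¬(◇((q → ¬q) ∨ ¬r) → (◇(q → ¬q) ∨ ◇¬r)), u
2. ◇(r ∧ (q ∨ p)), u
3. ¬(◇((q → ¬q) ∨ ¬r) → (◇(q → ¬q) ∨ ◇¬r)), u
4. ◇((q → ¬q) ∨ ¬r), u
5. ¬(◇(q → ¬q) ∨ ◇¬r), u
6. ¬◇(q → ¬q), u
7. ¬◇¬r, u
8. ¬(q → ¬q), u
9. q, u
10. r, u
11. r ∧ (q ∨ p), v
12. r, v
13. q ∨ p, v
14. ¬(q → ¬q), v
15. q, v
16. p, v
17. (q → ¬q) ∨ ¬r, w
18. ¬(q → ¬q), w
19. q, w
20. r, w
21. q → ¬q, w
22. ¬q, w
Accessibility: uRu, uRv, uRw, vRu, vRv, wRu, wRw
Branch closes: q and ¬q both at w.
All branches of the tableau close; one closing branch shown above.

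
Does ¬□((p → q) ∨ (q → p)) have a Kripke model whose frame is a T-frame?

1. ¬□((p → q) ∨ (q → p)), u
2. ¬((p → q) ∨ (q → p)), v   [¬□-rule on 1: fresh world v, uRv]
3. ¬(p → q), v   [¬∨-rule on 2]
4. ¬(q → p), v   [¬∨-rule on 2]
5. p, v   [¬→-rule on 3]
6. ¬q, v   [¬→-rule on 3]
7. q, v   [¬→-rule on 4]
8. ¬p, v   [¬→-rule on 4]
Accessibility: uRu, uRv, vRv
Branch closes: q and ¬q both at v.
Every branch closes; the branch above is one of them.

No, unsatisfiable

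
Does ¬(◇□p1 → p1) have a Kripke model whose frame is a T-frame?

1. ¬(◇□p1 → p1), w0
2. ◇□p1, w0
3. ¬p1, w0
4. □p1, w1
5. p1, w1
Accessibility: w0Rw0, w0Rw1, w1Rw1

Satisfiable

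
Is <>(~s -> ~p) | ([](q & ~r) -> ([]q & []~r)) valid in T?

Tableau for the negation ~(<>(~s -> ~p) | ([](q & ~r) -> ([]q & []~r))):
1. ~(<>(~s -> ~p) | ([](q & ~r) -> ([]q & []~r))), u
2. ~<>(~s -> ~p), u
3. ~([](q & ~r) -> ([]q & []~r)), u
4. [](q & ~r), u
5. ~([]q & []~r), u
6. ~(~s -> ~p), u
7. ~s, u
8. p, u
9. q & ~r, u
10. q, u
11. ~r, u
12. ~[]~r, u
13. r, v
14. ~(~s -> ~p), v
15. ~s, v
16. p, v
17. q & ~r, v
18. q, v
19. ~r, v
Accessibility: uRu, uRv, vRv
Branch closes: r and ~r both at v.
All branches of the negation close; one closing branch shown above.

Valid in T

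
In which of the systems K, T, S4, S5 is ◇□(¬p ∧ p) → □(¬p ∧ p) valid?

T, S4, S5

K-tableau for the negation ¬(◇□(¬p ∧ p) → □(¬p ∧ p)):
1. ¬(◇□(¬p ∧ p) → □(¬p ∧ p)), 0
2. ◇□(¬p ∧ p), 0
3. ¬□(¬p ∧ p), 0
4. □(¬p ∧ p), 1
5. ¬(¬p ∧ p), 2
6. ¬p, 2
Accessibility: 0R1, 0R2
Complete open branch: countermodel on a K-frame, so not valid in K.
T-tableau for the negation ¬(◇□(¬p ∧ p) → □(¬p ∧ p)):
1. ¬(◇□(¬p ∧ p) → □(¬p ∧ p)), 0
2. ◇□(¬p ∧ p), 0
3. ¬□(¬p ∧ p), 0
4. □(¬p ∧ p), 1
5. ¬p ∧ p, 1
6. ¬p, 1
7. p, 1
Accessibility: 0R0, 0R1, 1R1
Branch closes: p and ¬p both at 1.
Every branch closes (one shown): valid in T, hence also in S4, S5 (every theorem of T is a theorem of S4 and S5).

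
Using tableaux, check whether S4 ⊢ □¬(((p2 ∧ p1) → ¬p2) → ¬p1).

Tableau for the negation ¬□¬(((p2 ∧ p1) → ¬p2) → ¬p1):
1. ¬□¬(((p2 ∧ p1) → ¬p2) → ¬p1), w0
2. ((p2 ∧ p1) → ¬p2) → ¬p1, w1
3. ¬p1, w1
Accessibility: w0Rw0, w0Rw1, w1Rw1
The negation has an open branch (countermodel exists).

No, not valid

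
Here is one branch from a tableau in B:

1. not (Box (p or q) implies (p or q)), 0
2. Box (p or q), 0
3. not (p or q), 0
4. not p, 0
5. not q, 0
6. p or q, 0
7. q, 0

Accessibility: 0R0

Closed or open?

Yes, closed

Both q and not q appear at 0.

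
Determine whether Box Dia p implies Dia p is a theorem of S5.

Valid

Tableau for the negation not (Box Dia p implies Dia p):
1. not (Box Dia p implies Dia p), w0
2. Box Dia p, w0
3. not Dia p, w0
4. Dia p, w0
5. not p, w0
6. p, w1
7. Dia p, w1
8. not p, w1
Accessibility: w0Rw0, w0Rw1, w1Rw0, w1Rw1
Branch closes: p and not p both at w1.
All branches of the negation close; one closing branch shown above.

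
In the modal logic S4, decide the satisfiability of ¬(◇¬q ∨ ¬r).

1. ¬(◇¬q ∨ ¬r), u
2. ¬◇¬q, u   [¬∨-rule on 1]
3. r, u   [¬∨-rule on 1]
4. q, u   [¬◇-rule on 2 via uRu]
Accessibility: uRu

Satisfiable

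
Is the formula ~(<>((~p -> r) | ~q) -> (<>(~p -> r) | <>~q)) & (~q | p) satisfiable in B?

Unsatisfiable

1. ~(<>((~p -> r) | ~q) -> (<>(~p -> r) | <>~q)) & (~q | p), 0
2. ~(<>((~p -> r) | ~q) -> (<>(~p -> r) | <>~q)), 0   [&-rule on 1]
3. ~q | p, 0   [&-rule on 1]
4. <>((~p -> r) | ~q), 0   [~->-rule on 2]
5. ~(<>(~p -> r) | <>~q), 0   [~->-rule on 2]
6. ~<>(~p -> r), 0   [~|-rule on 5]
7. ~<>~q, 0   [~|-rule on 5]
8. ~(~p -> r), 0   [~<>-rule on 6 via 0R0]
9. ~p, 0   [~->-rule on 8]
10. ~r, 0   [~->-rule on 8]
11. q, 0   [~<>-rule on 7 via 0R0]
12. p, 0   [|-rule on 3 (branches; this branch)]
Accessibility: 0R0
Branch closes: p and ~p both at 0.
(One branch shown.) All branches close.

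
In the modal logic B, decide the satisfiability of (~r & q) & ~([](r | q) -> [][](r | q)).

1. (~r & q) & ~([](r | q) -> [][](r | q)), w0
2. ~r & q, w0   [&-rule on 1]
3. ~([](r | q) -> [][](r | q)), w0   [&-rule on 1]
4. ~r, w0   [&-rule on 2]
5. q, w0   [&-rule on 2]
6. [](r | q), w0   [~->-rule on 3]
7. ~[][](r | q), w0   [~->-rule on 3]
8. r | q, w0   [[]-rule on 6 via w0Rw0]
9. ~[](r | q), w1   [~[]-rule on 7: fresh world w1, w0Rw1]
10. r | q, w1   [[]-rule on 6 via w0Rw1]
11. q, w1   [|-rule on 10 (branches; this branch)]
12. ~(r | q), w2   [~[]-rule on 9: fresh world w2, w1Rw2]
13. ~r, w2   [~|-rule on 12]
14. ~q, w2   [~|-rule on 12]
Accessibility: w0Rw0, w0Rw1, w1Rw0, w1Rw1, w1Rw2, w2Rw1, w2Rw2

Satisfiable (open branch found)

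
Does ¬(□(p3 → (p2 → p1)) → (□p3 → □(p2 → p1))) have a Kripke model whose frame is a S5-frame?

1. ¬(□(p3 → (p2 → p1)) → (□p3 → □(p2 → p1))), w0
2. □(p3 → (p2 → p1)), w0
3. ¬(□p3 → □(p2 → p1)), w0
4. □p3, w0
5. ¬□(p2 → p1), w0
6. p3 → (p2 → p1), w0
7. p3, w0
8. p2 → p1, w0
9. p1, w0
10. ¬(p2 → p1), w1
11. p2, w1
12. ¬p1, w1
13. p3 → (p2 → p1), w1
14. p3, w1
15. p2 → p1, w1
16. p1, w1
Accessibility: w0Rw0, w0Rw1, w1Rw0, w1Rw1
Branch closes: p1 and ¬p1 both at w1.
Every branch closes; the branch above is one of them.

Unsatisfiable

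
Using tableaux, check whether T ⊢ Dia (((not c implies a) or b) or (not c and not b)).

Valid

Tableau for the negation not Dia (((not c implies a) or b) or (not c and not b)):
1. not Dia (((not c implies a) or b) or (not c and not b)), u
2. not (((not c implies a) or b) or (not c and not b)), u
3. not ((not c implies a) or b), u
4. not (not c and not b), u
5. not (not c implies a), u
6. not b, u
7. not c, u
8. not a, u
9. b, u
Accessibility: uRu
Branch closes: b and not b both at u.
Every branch of the negation's tableau closes; the branch above is one of them.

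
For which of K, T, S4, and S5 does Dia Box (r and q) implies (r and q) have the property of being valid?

S5

S5-tableau for the negation not (Dia Box (r and q) implies (r and q)):
1. not (Dia Box (r and q) implies (r and q)), w0
2. Dia Box (r and q), w0   [neg-implies-rule on 1]
3. not (r and q), w0   [neg-implies-rule on 1]
4. not q, w0   [neg-and-rule on 3 (branches; this branch)]
5. Box (r and q), w1   [Dia-rule on 2: fresh world w1, w0Rw1]
6. r and q, w0   [Box-rule on 5 via w1Rw0]
7. r, w0   [and-rule on 6]
8. q, w0   [and-rule on 6]
Accessibility: w0Rw0, w0Rw1, w1Rw0, w1Rw1
Branch closes: q and not q both at w0.
Every branch closes (one shown): valid in S5.
S4-tableau for the negation not (Dia Box (r and q) implies (r and q)):
1. not (Dia Box (r and q) implies (r and q)), w0
2. Dia Box (r and q), w0   [neg-implies-rule on 1]
3. not (r and q), w0   [neg-implies-rule on 1]
4. not q, w0   [neg-and-rule on 3 (branches; this branch)]
5. Box (r and q), w1   [Dia-rule on 2: fresh world w1, w0Rw1]
6. r and q, w1   [Box-rule on 5 via w1Rw1]
7. r, w1   [and-rule on 6]
8. q, w1   [and-rule on 6]
Accessibility: w0Rw0, w0Rw1, w1Rw1
Complete open branch: countermodel on an S4-frame, so not valid in S4, nor in K, T (the same frame is also a K-frame and a T-frame).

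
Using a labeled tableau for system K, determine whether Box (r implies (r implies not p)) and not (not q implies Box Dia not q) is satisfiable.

1. Box (r implies (r implies not p)) and not (not q implies Box Dia not q), u
2. Box (r implies (r implies not p)), u
3. not (not q implies Box Dia not q), u
4. not q, u
5. not Box Dia not q, u
6. not Dia not q, v
7. r implies (r implies not p), v
8. r implies not p, v
9. not p, v
Accessibility: uRv

Yes, satisfiable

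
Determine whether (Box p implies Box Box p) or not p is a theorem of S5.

Valid

Tableau for the negation not ((Box p implies Box Box p) or not p):
1. not ((Box p implies Box Box p) or not p), 0
2. not (Box p implies Box Box p), 0
3. p, 0
4. Box p, 0
5. not Box Box p, 0
6. not Box p, 1
7. p, 1
8. not p, 2
9. p, 2
Accessibility: 0R0, 0R1, 0R2, 1R0, 1R1, 1R2, 2R0, 2R1, 2R2
Branch closes: p and not p both at 2.
Every branch of the negation's tableau closes; the branch above is one of them.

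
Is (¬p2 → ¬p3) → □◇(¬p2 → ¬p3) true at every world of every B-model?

Tableau for the negation ¬((¬p2 → ¬p3) → □◇(¬p2 → ¬p3)):
1. ¬((¬p2 → ¬p3) → □◇(¬p2 → ¬p3)), w0
2. ¬p2 → ¬p3, w0   [¬→-rule on 1]
3. ¬□◇(¬p2 → ¬p3), w0   [¬→-rule on 1]
4. ¬p3, w0   [→-rule on 2 (branches; this branch)]
5. ¬◇(¬p2 → ¬p3), w1   [¬□-rule on 3: fresh world w1, w0Rw1]
6. ¬(¬p2 → ¬p3), w0   [¬◇-rule on 5 via w1Rw0]
7. ¬p2, w0   [¬→-rule on 6]
8. p3, w0   [¬→-rule on 6]
Accessibility: w0Rw0, w0Rw1, w1Rw0, w1Rw1
Branch closes: p3 and ¬p3 both at w0.
Every branch of the negation's tableau closes; the branch above is one of them.

Valid in B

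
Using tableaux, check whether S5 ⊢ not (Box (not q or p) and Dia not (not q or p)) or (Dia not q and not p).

Tableau for the negation not (not (Box (not q or p) and Dia not (not q or p)) or (Dia not q and not p)):
1. not (not (Box (not q or p) and Dia not (not q or p)) or (Dia not q and not p)), 0
2. Box (not q or p) and Dia not (not q or p), 0   [neg-or-rule on 1]
3. not (Dia not q and not p), 0   [neg-or-rule on 1]
4. Box (not q or p), 0   [and-rule on 2]
5. Dia not (not q or p), 0   [and-rule on 2]
6. not q or p, 0   [Box-rule on 4 via 0R0]
7. not Dia not q, 0   [neg-and-rule on 3 (branches; this branch)]
8. q, 0   [neg-Dia-rule on 7 via 0R0]
9. p, 0   [or-rule on 6 (branches; this branch)]
10. not (not q or p), 1   [Dia-rule on 5: fresh world 1, 0R1]
11. q, 1   [neg-or-rule on 10]
12. not p, 1   [neg-or-rule on 10]
13. not q or p, 1   [Box-rule on 4 via 0R1]
14. p, 1   [or-rule on 13 (branches; this branch)]
Accessibility: 0R0, 0R1, 1R0, 1R1
Branch closes: p and not p both at 1.
All branches of the negation close; one closing branch shown above.

Valid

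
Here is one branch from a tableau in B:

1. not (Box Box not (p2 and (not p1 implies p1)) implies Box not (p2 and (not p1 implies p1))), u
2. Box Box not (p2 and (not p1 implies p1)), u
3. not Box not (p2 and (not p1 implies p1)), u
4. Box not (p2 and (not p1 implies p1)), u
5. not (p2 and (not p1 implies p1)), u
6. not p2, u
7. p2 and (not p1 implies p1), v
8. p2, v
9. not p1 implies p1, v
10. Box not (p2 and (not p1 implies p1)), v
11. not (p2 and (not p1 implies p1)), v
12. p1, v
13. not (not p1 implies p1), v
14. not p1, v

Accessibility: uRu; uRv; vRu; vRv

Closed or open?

Yes, closed

Both p1 and not p1 appear at v.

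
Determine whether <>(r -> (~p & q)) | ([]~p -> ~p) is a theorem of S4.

Yes, valid

Tableau for the negation ~(<>(r -> (~p & q)) | ([]~p -> ~p)):
1. ~(<>(r -> (~p & q)) | ([]~p -> ~p)), 0
2. ~<>(r -> (~p & q)), 0
3. ~([]~p -> ~p), 0
4. []~p, 0
5. p, 0
6. ~(r -> (~p & q)), 0
7. r, 0
8. ~(~p & q), 0
9. ~p, 0
Accessibility: 0R0
Branch closes: p and ~p both at 0.
Every branch of the negation's tableau closes; the branch above is one of them.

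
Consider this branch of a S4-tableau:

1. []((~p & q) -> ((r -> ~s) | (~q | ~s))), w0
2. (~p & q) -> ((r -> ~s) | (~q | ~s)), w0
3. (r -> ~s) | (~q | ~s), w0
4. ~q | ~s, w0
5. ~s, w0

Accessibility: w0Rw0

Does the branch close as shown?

There is no literal clash: for every atom and world, at most one sign appears.

No, open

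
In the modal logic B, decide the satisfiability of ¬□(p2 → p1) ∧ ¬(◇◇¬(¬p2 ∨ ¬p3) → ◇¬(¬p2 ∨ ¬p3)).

Satisfiable (open branch found)

1. ¬□(p2 → p1) ∧ ¬(◇◇¬(¬p2 ∨ ¬p3) → ◇¬(¬p2 ∨ ¬p3)), w0
2. ¬□(p2 → p1), w0   [∧-rule on 1]
3. ¬(◇◇¬(¬p2 ∨ ¬p3) → ◇¬(¬p2 ∨ ¬p3)), w0   [∧-rule on 1]
4. ◇◇¬(¬p2 ∨ ¬p3), w0   [¬→-rule on 3]
5. ¬◇¬(¬p2 ∨ ¬p3), w0   [¬→-rule on 3]
6. ¬p2 ∨ ¬p3, w0   [¬◇-rule on 5 via w0Rw0]
7. ¬p3, w0   [∨-rule on 6 (branches; this branch)]
8. ¬(p2 → p1), w1   [¬□-rule on 2: fresh world w1, w0Rw1]
9. p2, w1   [¬→-rule on 8]
10. ¬p1, w1   [¬→-rule on 8]
11. ¬p2 ∨ ¬p3, w1   [¬◇-rule on 5 via w0Rw1]
12. ¬p3, w1   [∨-rule on 11 (branches; this branch)]
13. ◇¬(¬p2 ∨ ¬p3), w2   [◇-rule on 4: fresh world w2, w0Rw2]
14. ¬p2 ∨ ¬p3, w2   [¬◇-rule on 5 via w0Rw2]
15. ¬p3, w2   [∨-rule on 14 (branches; this branch)]
16. ¬(¬p2 ∨ ¬p3), w3   [◇-rule on 13: fresh world w3, w2Rw3]
17. p2, w3   [¬∨-rule on 16]
18. p3, w3   [¬∨-rule on 16]
Accessibility: w0Rw0, w0Rw1, w0Rw2, w1Rw0, w1Rw1, w2Rw0, w2Rw2, w2Rw3, w3Rw2, w3Rw3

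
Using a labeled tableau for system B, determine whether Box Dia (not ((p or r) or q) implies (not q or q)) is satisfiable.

1. Box Dia (not ((p or r) or q) implies (not q or q)), u
2. Dia (not ((p or r) or q) implies (not q or q)), u   [Box-rule on 1 via uRu]
3. not ((p or r) or q) implies (not q or q), v   [Dia-rule on 2: fresh world v, uRv]
4. Dia (not ((p or r) or q) implies (not q or q)), v   [Box-rule on 1 via uRv]
5. not q or q, v   [implies-rule on 3 (branches; this branch)]
6. q, v   [or-rule on 5 (branches; this branch)]
7. not ((p or r) or q) implies (not q or q), w   [Dia-rule on 4: fresh world w, vRw]
8. not q or q, w   [implies-rule on 7 (branches; this branch)]
9. q, w   [or-rule on 8 (branches; this branch)]
Accessibility: uRu, uRv, vRu, vRv, vRw, wRv, wRw

Yes, satisfiable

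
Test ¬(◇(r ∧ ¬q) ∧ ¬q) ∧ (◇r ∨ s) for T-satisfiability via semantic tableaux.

Satisfiable (open branch found)

1. ¬(◇(r ∧ ¬q) ∧ ¬q) ∧ (◇r ∨ s), u
2. ¬(◇(r ∧ ¬q) ∧ ¬q), u
3. ◇r ∨ s, u
4. q, u
5. s, u
Accessibility: uRu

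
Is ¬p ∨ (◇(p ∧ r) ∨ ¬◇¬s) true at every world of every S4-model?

Tableau for the negation ¬(¬p ∨ (◇(p ∧ r) ∨ ¬◇¬s)):
1. ¬(¬p ∨ (◇(p ∧ r) ∨ ¬◇¬s)), u
2. p, u
3. ¬(◇(p ∧ r) ∨ ¬◇¬s), u
4. ¬◇(p ∧ r), u
5. ◇¬s, u
6. ¬(p ∧ r), u
7. ¬r, u
8. ¬s, v
9. ¬(p ∧ r), v
10. ¬r, v
Accessibility: uRu, uRv, vRv
The negation has an open branch (countermodel exists).

Not valid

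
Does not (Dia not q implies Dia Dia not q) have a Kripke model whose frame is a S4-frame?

No, unsatisfiable

1. not (Dia not q implies Dia Dia not q), w0
2. Dia not q, w0   [neg-implies-rule on 1]
3. not Dia Dia not q, w0   [neg-implies-rule on 1]
4. not Dia not q, w0   [neg-Dia-rule on 3 via w0Rw0]
5. q, w0   [neg-Dia-rule on 4 via w0Rw0]
6. not q, w1   [Dia-rule on 2: fresh world w1, w0Rw1]
7. not Dia not q, w1   [neg-Dia-rule on 3 via w0Rw1]
8. q, w1   [neg-Dia-rule on 4 via w0Rw1]
Accessibility: w0Rw0, w0Rw1, w1Rw1
Branch closes: q and not q both at w1.
All branches of the tableau close; one closing branch shown above.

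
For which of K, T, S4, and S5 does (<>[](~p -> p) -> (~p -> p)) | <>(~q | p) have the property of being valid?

T, S4, S5

T-tableau for the negation ~((<>[](~p -> p) -> (~p -> p)) | <>(~q | p)):
1. ~((<>[](~p -> p) -> (~p -> p)) | <>(~q | p)), 0
2. ~(<>[](~p -> p) -> (~p -> p)), 0   [~|-rule on 1]
3. ~<>(~q | p), 0   [~|-rule on 1]
4. <>[](~p -> p), 0   [~->-rule on 2]
5. ~(~p -> p), 0   [~->-rule on 2]
6. ~p, 0   [~->-rule on 5]
7. ~(~q | p), 0   [~<>-rule on 3 via 0R0]
8. q, 0   [~|-rule on 7]
9. [](~p -> p), 1   [<>-rule on 4: fresh world 1, 0R1]
10. ~(~q | p), 1   [~<>-rule on 3 via 0R1]
11. q, 1   [~|-rule on 10]
12. ~p, 1   [~|-rule on 10]
13. ~p -> p, 1   [[]-rule on 9 via 1R1]
14. p, 1   [->-rule on 13 (branches; this branch)]
Accessibility: 0R0, 0R1, 1R1
Branch closes: p and ~p both at 1.
Every branch closes (one shown): valid in T, hence also in S4, S5 (every theorem of T is a theorem of S4 and S5).
K-tableau for the negation ~((<>[](~p -> p) -> (~p -> p)) | <>(~q | p)):
1. ~((<>[](~p -> p) -> (~p -> p)) | <>(~q | p)), 0
2. ~(<>[](~p -> p) -> (~p -> p)), 0   [~|-rule on 1]
3. ~<>(~q | p), 0   [~|-rule on 1]
4. <>[](~p -> p), 0   [~->-rule on 2]
5. ~(~p -> p), 0   [~->-rule on 2]
6. ~p, 0   [~->-rule on 5]
7. [](~p -> p), 1   [<>-rule on 4: fresh world 1, 0R1]
8. ~(~q | p), 1   [~<>-rule on 3 via 0R1]
9. q, 1   [~|-rule on 8]
10. ~p, 1   [~|-rule on 8]
Accessibility: 0R1
Complete open branch: countermodel on a K-frame, so not valid in K.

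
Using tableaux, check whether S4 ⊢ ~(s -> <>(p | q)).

No, not valid

Tableau for the negation s -> <>(p | q):
1. s -> <>(p | q), u
2. <>(p | q), u
3. p | q, v
4. q, v
Accessibility: uRu, uRv, vRv
The negation has an open branch (countermodel exists).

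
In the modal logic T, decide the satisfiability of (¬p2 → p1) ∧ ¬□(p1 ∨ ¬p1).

Unsatisfiable (every branch closes)

1. (¬p2 → p1) ∧ ¬□(p1 ∨ ¬p1), u
2. ¬p2 → p1, u
3. ¬□(p1 ∨ ¬p1), u
4. p1, u
5. ¬(p1 ∨ ¬p1), v
6. ¬p1, v
7. p1, v
Accessibility: uRu, uRv, vRv
Branch closes: p1 and ¬p1 both at v.
(One branch shown.) All branches close.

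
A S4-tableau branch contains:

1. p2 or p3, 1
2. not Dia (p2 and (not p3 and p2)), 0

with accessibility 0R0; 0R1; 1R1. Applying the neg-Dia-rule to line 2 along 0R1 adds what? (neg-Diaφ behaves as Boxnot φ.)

neg-Diaφ behaves as Boxnot φ: propagate the negated body to each accessible world.

not (p2 and (not p3 and p2)), 1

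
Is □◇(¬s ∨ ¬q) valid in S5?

Tableau for the negation ¬□◇(¬s ∨ ¬q):
1. ¬□◇(¬s ∨ ¬q), 0
2. ¬◇(¬s ∨ ¬q), 1
3. ¬(¬s ∨ ¬q), 0
4. s, 0
5. q, 0
6. ¬(¬s ∨ ¬q), 1
7. s, 1
8. q, 1
Accessibility: 0R0, 0R1, 1R0, 1R1
The negation has an open branch (countermodel exists).

Invalid (countermodel exists)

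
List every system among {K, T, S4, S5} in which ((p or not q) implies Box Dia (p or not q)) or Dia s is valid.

S5

S5-tableau for the negation not (((p or not q) implies Box Dia (p or not q)) or Dia s):
1. not (((p or not q) implies Box Dia (p or not q)) or Dia s), u
2. not ((p or not q) implies Box Dia (p or not q)), u
3. not Dia s, u
4. p or not q, u
5. not Box Dia (p or not q), u
6. not s, u
7. not q, u
8. not Dia (p or not q), v
9. not s, v
10. not (p or not q), u
11. not p, u
12. q, u
Accessibility: uRu, uRv, vRu, vRv
Branch closes: q and not q both at u.
Every branch closes (one shown): valid in S5.
S4-tableau for the negation not (((p or not q) implies Box Dia (p or not q)) or Dia s):
1. not (((p or not q) implies Box Dia (p or not q)) or Dia s), u
2. not ((p or not q) implies Box Dia (p or not q)), u
3. not Dia s, u
4. p or not q, u
5. not Box Dia (p or not q), u
6. not s, u
7. not q, u
8. not Dia (p or not q), v
9. not s, v
10. not (p or not q), v
11. not p, v
12. q, v
Accessibility: uRu, uRv, vRv
Complete open branch: countermodel on an S4-frame, so not valid in S4, nor in K, T (the same frame is also a K-frame and a T-frame).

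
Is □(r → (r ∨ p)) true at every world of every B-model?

Valid

Tableau for the negation ¬□(r → (r ∨ p)):
1. ¬□(r → (r ∨ p)), 0
2. ¬(r → (r ∨ p)), 1   [¬□-rule on 1: fresh world 1, 0R1]
3. r, 1   [¬→-rule on 2]
4. ¬(r ∨ p), 1   [¬→-rule on 2]
5. ¬r, 1   [¬∨-rule on 4]
6. ¬p, 1   [¬∨-rule on 4]
Accessibility: 0R0, 0R1, 1R0, 1R1
Branch closes: r and ¬r both at 1.
Every branch of the negation's tableau closes; the branch above is one of them.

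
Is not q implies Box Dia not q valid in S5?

Valid

Tableau for the negation not (not q implies Box Dia not q):
1. not (not q implies Box Dia not q), u
2. not q, u   [neg-implies-rule on 1]
3. not Box Dia not q, u   [neg-implies-rule on 1]
4. not Dia not q, v   [neg-Box-rule on 3: fresh world v, uRv]
5. q, u   [neg-Dia-rule on 4 via vRu]
Accessibility: uRu, uRv, vRu, vRv
Branch closes: q and not q both at u.
Every branch of the negation's tableau closes; the branch above is one of them.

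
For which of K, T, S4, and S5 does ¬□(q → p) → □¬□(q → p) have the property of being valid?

S5

S5-tableau for the negation ¬(¬□(q → p) → □¬□(q → p)):
1. ¬(¬□(q → p) → □¬□(q → p)), 0
2. ¬□(q → p), 0
3. ¬□¬□(q → p), 0
4. ¬(q → p), 1
5. q, 1
6. ¬p, 1
7. □(q → p), 2
8. q → p, 0
9. q → p, 1
10. q → p, 2
11. p, 0
12. p, 1
Accessibility: 0R0, 0R1, 0R2, 1R0, 1R1, 1R2, 2R0, 2R1, 2R2
Branch closes: p and ¬p both at 1.
Every branch closes (one shown): valid in S5.
S4-tableau for the negation ¬(¬□(q → p) → □¬□(q → p)):
1. ¬(¬□(q → p) → □¬□(q → p)), 0
2. ¬□(q → p), 0
3. ¬□¬□(q → p), 0
4. ¬(q → p), 1
5. q, 1
6. ¬p, 1
7. □(q → p), 2
8. q → p, 2
9. p, 2
Accessibility: 0R0, 0R1, 0R2, 1R1, 2R2
Complete open branch: countermodel on an S4-frame, so not valid in S4, nor in K, T (the same frame is also a K-frame and a T-frame).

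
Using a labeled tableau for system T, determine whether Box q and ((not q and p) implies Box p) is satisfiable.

1. Box q and ((not q and p) implies Box p), u
2. Box q, u
3. (not q and p) implies Box p, u
4. q, u
5. Box p, u
6. p, u
Accessibility: uRu

Yes, satisfiable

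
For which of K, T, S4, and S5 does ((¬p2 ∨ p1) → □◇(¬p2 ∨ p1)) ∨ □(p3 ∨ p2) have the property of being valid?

S5

S4-tableau for the negation ¬(((¬p2 ∨ p1) → □◇(¬p2 ∨ p1)) ∨ □(p3 ∨ p2)):
1. ¬(((¬p2 ∨ p1) → □◇(¬p2 ∨ p1)) ∨ □(p3 ∨ p2)), w0
2. ¬((¬p2 ∨ p1) → □◇(¬p2 ∨ p1)), w0
3. ¬□(p3 ∨ p2), w0
4. ¬p2 ∨ p1, w0
5. ¬□◇(¬p2 ∨ p1), w0
6. p1, w0
7. ¬(p3 ∨ p2), w1
8. ¬p3, w1
9. ¬p2, w1
10. ¬◇(¬p2 ∨ p1), w2
11. ¬(¬p2 ∨ p1), w2
12. p2, w2
13. ¬p1, w2
Accessibility: w0Rw0, w0Rw1, w0Rw2, w1Rw1, w2Rw2
Complete open branch: countermodel on an S4-frame, so not valid in S4, nor in K, T (the same frame is also a K-frame and a T-frame).
S5-tableau for the negation ¬(((¬p2 ∨ p1) → □◇(¬p2 ∨ p1)) ∨ □(p3 ∨ p2)):
1. ¬(((¬p2 ∨ p1) → □◇(¬p2 ∨ p1)) ∨ □(p3 ∨ p2)), w0
2. ¬((¬p2 ∨ p1) → □◇(¬p2 ∨ p1)), w0
3. ¬□(p3 ∨ p2), w0
4. ¬p2 ∨ p1, w0
5. ¬□◇(¬p2 ∨ p1), w0
6. p1, w0
7. ¬(p3 ∨ p2), w1
8. ¬p3, w1
9. ¬p2, w1
10. ¬◇(¬p2 ∨ p1), w2
11. ¬(¬p2 ∨ p1), w0
12. p2, w0
13. ¬p1, w0
Accessibility: w0Rw0, w0Rw1, w0Rw2, w1Rw0, w1Rw1, w1Rw2, w2Rw0, w2Rw1, w2Rw2
Branch closes: p1 and ¬p1 both at w0.
Every branch closes (one shown): valid in S5.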